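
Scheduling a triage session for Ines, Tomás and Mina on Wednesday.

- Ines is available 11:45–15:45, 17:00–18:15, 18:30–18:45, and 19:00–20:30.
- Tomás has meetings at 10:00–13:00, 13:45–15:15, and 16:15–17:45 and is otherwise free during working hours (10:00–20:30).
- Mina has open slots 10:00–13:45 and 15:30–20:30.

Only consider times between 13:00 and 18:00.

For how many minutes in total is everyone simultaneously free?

Tomás free within 10:00–20:30: 13:00–13:45, 15:15–16:15, 17:45–20:30.
Ines ∩ Tomás: 13:00–13:45, 15:15–15:45, 17:45–18:15, 18:30–18:45, 19:00–20:30.
Ines ∩ Tomás ∩ Mina: 13:00–13:45, 15:30–15:45, 17:45–18:15, 18:30–18:45, 19:00–20:30.
Restricted to 13:00–18:00: 13:00–13:45, 15:30–15:45, 17:45–18:00.
Total common minutes: 45 + 15 + 15 = 75.

75 minutes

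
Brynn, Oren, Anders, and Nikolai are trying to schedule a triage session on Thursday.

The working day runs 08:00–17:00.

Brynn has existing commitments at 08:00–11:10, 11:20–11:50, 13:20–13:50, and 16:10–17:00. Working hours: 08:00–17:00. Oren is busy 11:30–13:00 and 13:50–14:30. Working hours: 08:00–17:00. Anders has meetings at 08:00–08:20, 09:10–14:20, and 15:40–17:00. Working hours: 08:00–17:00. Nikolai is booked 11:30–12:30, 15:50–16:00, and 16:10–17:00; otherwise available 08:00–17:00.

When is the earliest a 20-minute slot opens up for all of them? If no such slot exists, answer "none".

14:30

Brynn free within 08:00–17:00: 11:10–11:20, 11:50–13:20, 13:50–16:10.
Oren free within 08:00–17:00: 08:00–11:30, 13:00–13:50, 14:30–17:00.
Anders free within 08:00–17:00: 08:20–09:10, 14:20–15:40.
Nikolai free within 08:00–17:00: 08:00–11:30, 12:30–15:50, 16:00–16:10.
Brynn ∩ Oren: 11:10–11:20, 13:00–13:20, 14:30–16:10.
Brynn ∩ Oren ∩ Anders: 14:30–15:40.
Brynn ∩ Oren ∩ Anders ∩ Nikolai: 14:30–15:40.
Windows ≥ 20 min: 14:30–15:40.
Earliest such window starts at 14:30.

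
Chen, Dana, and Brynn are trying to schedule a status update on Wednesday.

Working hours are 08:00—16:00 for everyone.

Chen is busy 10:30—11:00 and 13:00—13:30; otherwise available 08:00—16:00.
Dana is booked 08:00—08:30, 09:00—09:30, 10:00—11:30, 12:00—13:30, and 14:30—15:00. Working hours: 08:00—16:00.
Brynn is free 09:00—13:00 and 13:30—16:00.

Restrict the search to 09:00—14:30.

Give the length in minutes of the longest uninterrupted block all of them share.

60 minutes

Chen free within 08:00–16:00: 08:00–10:30, 11:00–13:00, 13:30–16:00.
Dana free within 08:00–16:00: 08:30–09:00, 09:30–10:00, 11:30–12:00, 13:30–14:30, 15:00–16:00.
Chen ∩ Dana: 08:30–09:00, 09:30–10:00, 11:30–12:00, 13:30–14:30, 15:00–16:00.
Chen ∩ Dana ∩ Brynn: 09:30–10:00, 11:30–12:00, 13:30–14:30, 15:00–16:00.
Restricted to 09:00–14:30: 09:30–10:00, 11:30–12:00, 13:30–14:30.
Common window lengths: 30, 30, 60 min; longest is 60.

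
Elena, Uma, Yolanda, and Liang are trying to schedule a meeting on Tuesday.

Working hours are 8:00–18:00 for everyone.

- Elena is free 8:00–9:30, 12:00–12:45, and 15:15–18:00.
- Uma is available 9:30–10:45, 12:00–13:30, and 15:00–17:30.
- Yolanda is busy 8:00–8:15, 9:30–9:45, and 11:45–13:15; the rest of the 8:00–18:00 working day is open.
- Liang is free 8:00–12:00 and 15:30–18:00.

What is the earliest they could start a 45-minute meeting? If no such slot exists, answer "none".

Yolanda free within 08:00–18:00: 08:15–09:30, 09:45–11:45, 13:15–18:00.
Elena ∩ Uma: 12:00–12:45, 15:15–17:30.
Elena ∩ Uma ∩ Yolanda: 15:15–17:30.
Elena ∩ Uma ∩ Yolanda ∩ Liang: 15:30–17:30.
Windows ≥ 45 min: 15:30–17:30.
Earliest such window starts at 15:30.

15:30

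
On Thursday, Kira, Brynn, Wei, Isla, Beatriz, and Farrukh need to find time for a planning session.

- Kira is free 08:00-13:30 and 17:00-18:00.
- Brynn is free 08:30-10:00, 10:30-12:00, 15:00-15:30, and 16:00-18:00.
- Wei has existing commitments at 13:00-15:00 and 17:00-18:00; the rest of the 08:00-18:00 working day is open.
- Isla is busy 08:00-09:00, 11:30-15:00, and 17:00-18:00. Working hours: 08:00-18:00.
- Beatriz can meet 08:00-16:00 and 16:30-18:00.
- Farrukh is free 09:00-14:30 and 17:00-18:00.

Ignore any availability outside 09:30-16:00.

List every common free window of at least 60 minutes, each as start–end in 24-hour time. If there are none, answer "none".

10:30–11:30

Wei free within 08:00–18:00: 08:00–13:00, 15:00–17:00.
Isla free within 08:00–18:00: 09:00–11:30, 15:00–17:00.
Kira ∩ Brynn: 08:30–10:00, 10:30–12:00, 17:00–18:00.
Kira ∩ Brynn ∩ Wei: 08:30–10:00, 10:30–12:00.
Kira ∩ Brynn ∩ Wei ∩ Isla: 09:00–10:00, 10:30–11:30.
Kira ∩ Brynn ∩ Wei ∩ Isla ∩ Beatriz: 09:00–10:00, 10:30–11:30.
Kira ∩ Brynn ∩ Wei ∩ Isla ∩ Beatriz ∩ Farrukh: 09:00–10:00, 10:30–11:30.
Restricted to 09:30–16:00: 09:30–10:00, 10:30–11:30.
Windows ≥ 60 min: 10:30–11:30.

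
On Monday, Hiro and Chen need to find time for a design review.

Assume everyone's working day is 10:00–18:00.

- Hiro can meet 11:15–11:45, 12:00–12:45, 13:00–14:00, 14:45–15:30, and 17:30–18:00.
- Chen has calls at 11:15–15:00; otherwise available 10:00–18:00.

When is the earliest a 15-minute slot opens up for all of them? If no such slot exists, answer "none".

Chen free within 10:00–18:00: 10:00–11:15, 15:00–18:00.
Hiro ∩ Chen: 15:00–15:30, 17:30–18:00.
Windows ≥ 15 min: 15:00–15:30, 17:30–18:00.
Earliest such window starts at 15:00.

15:00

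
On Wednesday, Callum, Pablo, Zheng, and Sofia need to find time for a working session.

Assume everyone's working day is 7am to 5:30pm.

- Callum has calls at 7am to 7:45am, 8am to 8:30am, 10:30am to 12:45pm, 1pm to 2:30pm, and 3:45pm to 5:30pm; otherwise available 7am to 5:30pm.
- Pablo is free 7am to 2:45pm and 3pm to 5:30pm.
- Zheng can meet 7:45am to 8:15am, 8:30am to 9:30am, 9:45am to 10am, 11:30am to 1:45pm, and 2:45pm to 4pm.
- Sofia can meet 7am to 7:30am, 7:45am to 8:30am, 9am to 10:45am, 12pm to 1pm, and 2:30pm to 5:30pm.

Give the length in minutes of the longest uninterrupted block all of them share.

45 minutes

Callum free within 07:00–17:30: 07:45–08:00, 08:30–10:30, 12:45–13:00, 14:30–15:45.
Callum ∩ Pablo: 07:45–08:00, 08:30–10:30, 12:45–13:00, 14:30–14:45, 15:00–15:45.
Callum ∩ Pablo ∩ Zheng: 07:45–08:00, 08:30–09:30, 09:45–10:00, 12:45–13:00, 15:00–15:45.
Callum ∩ Pablo ∩ Zheng ∩ Sofia: 07:45–08:00, 09:00–09:30, 09:45–10:00, 12:45–13:00, 15:00–15:45.
Common window lengths: 15, 30, 15, 15, 45 min; longest is 45.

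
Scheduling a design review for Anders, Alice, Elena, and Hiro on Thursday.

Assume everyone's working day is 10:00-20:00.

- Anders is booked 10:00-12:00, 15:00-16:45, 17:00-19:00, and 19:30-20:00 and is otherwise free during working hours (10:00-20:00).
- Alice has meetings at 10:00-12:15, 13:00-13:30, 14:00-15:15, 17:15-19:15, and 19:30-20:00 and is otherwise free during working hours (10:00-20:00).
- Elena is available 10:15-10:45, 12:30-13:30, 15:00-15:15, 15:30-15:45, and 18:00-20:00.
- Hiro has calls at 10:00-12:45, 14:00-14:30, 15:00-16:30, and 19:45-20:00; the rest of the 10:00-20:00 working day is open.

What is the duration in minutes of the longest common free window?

Anders free within 10:00–20:00: 12:00–15:00, 16:45–17:00, 19:00–19:30.
Alice free within 10:00–20:00: 12:15–13:00, 13:30–14:00, 15:15–17:15, 19:15–19:30.
Hiro free within 10:00–20:00: 12:45–14:00, 14:30–15:00, 16:30–19:45.
Anders ∩ Alice: 12:15–13:00, 13:30–14:00, 16:45–17:00, 19:15–19:30.
Anders ∩ Alice ∩ Elena: 12:30–13:00, 19:15–19:30.
Anders ∩ Alice ∩ Elena ∩ Hiro: 12:45–13:00, 19:15–19:30.
Common window lengths: 15, 15 min; longest is 15.

15 minutes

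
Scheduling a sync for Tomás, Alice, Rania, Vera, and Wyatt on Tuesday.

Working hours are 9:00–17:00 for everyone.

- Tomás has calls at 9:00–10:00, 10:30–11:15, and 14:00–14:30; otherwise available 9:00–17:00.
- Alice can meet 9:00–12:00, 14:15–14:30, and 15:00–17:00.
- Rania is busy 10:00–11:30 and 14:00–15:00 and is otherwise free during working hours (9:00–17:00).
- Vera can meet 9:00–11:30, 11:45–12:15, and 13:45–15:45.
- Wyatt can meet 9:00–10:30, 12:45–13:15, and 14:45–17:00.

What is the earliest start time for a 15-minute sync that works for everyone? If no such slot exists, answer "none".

15:00

Tomás free within 09:00–17:00: 10:00–10:30, 11:15–14:00, 14:30–17:00.
Rania free within 09:00–17:00: 09:00–10:00, 11:30–14:00, 15:00–17:00.
Tomás ∩ Alice: 10:00–10:30, 11:15–12:00, 15:00–17:00.
Tomás ∩ Alice ∩ Rania: 11:30–12:00, 15:00–17:00.
Tomás ∩ Alice ∩ Rania ∩ Vera: 11:45–12:00, 15:00–15:45.
Tomás ∩ Alice ∩ Rania ∩ Vera ∩ Wyatt: 15:00–15:45.
Windows ≥ 15 min: 15:00–15:45.
Earliest such window starts at 15:00.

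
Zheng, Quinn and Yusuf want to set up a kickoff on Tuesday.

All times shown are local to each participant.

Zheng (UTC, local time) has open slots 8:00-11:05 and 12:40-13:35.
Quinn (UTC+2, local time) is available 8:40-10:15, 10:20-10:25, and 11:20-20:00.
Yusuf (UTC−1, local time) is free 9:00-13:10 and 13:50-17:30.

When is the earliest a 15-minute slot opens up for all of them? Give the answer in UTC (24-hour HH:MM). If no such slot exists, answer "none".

10:00

Zheng → UTC: 08:00–11:05, 12:40–13:35.
Quinn → UTC: 06:40–08:15, 08:20–08:25, 09:20–18:00.
Yusuf → UTC: 10:00–14:10, 14:50–18:30.
Zheng ∩ Quinn: 08:00–08:15, 08:20–08:25, 09:20–11:05, 12:40–13:35.
Zheng ∩ Quinn ∩ Yusuf: 10:00–11:05, 12:40–13:35.
Windows ≥ 15 min: 10:00–11:05, 12:40–13:35.
Earliest such window starts at 10:00.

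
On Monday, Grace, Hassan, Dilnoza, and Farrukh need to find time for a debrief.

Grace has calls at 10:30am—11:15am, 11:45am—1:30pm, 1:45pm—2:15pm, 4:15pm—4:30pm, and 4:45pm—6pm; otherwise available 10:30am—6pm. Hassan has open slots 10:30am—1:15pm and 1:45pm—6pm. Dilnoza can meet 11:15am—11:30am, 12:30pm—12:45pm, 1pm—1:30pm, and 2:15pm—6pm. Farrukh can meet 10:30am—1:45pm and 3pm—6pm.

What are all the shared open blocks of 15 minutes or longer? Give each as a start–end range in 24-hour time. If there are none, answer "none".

Grace free within 10:30–18:00: 11:15–11:45, 13:30–13:45, 14:15–16:15, 16:30–16:45.
Grace ∩ Hassan: 11:15–11:45, 14:15–16:15, 16:30–16:45.
Grace ∩ Hassan ∩ Dilnoza: 11:15–11:30, 14:15–16:15, 16:30–16:45.
Grace ∩ Hassan ∩ Dilnoza ∩ Farrukh: 11:15–11:30, 15:00–16:15, 16:30–16:45.
Windows ≥ 15 min: 11:15–11:30, 15:00–16:15, 16:30–16:45.

11:15–11:30, 15:00–16:15, 16:30–16:45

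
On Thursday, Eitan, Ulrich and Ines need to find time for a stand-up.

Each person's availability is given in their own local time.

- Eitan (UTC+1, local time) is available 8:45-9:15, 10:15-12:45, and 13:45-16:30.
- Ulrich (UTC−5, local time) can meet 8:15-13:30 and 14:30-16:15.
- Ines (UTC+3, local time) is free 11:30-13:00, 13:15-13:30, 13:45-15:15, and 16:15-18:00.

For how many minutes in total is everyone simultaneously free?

Eitan → UTC: 07:45–08:15, 09:15–11:45, 12:45–15:30.
Ulrich → UTC: 13:15–18:30, 19:30–21:15.
Ines → UTC: 08:30–10:00, 10:15–10:30, 10:45–12:15, 13:15–15:00.
Eitan ∩ Ulrich: 13:15–15:30.
Eitan ∩ Ulrich ∩ Ines: 13:15–15:00.
Total common minutes: 105.

105 minutes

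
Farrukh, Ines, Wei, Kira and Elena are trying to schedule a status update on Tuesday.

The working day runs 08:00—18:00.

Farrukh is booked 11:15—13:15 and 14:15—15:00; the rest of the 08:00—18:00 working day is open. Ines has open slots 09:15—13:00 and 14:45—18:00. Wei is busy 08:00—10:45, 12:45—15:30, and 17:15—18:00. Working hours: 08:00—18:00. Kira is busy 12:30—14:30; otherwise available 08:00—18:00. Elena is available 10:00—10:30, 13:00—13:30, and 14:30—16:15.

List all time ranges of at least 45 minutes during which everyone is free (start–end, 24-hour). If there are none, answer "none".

Farrukh free within 08:00–18:00: 08:00–11:15, 13:15–14:15, 15:00–18:00.
Wei free within 08:00–18:00: 10:45–12:45, 15:30–17:15.
Kira free within 08:00–18:00: 08:00–12:30, 14:30–18:00.
Farrukh ∩ Ines: 09:15–11:15, 15:00–18:00.
Farrukh ∩ Ines ∩ Wei: 10:45–11:15, 15:30–17:15.
Farrukh ∩ Ines ∩ Wei ∩ Kira: 10:45–11:15, 15:30–17:15.
Farrukh ∩ Ines ∩ Wei ∩ Kira ∩ Elena: 15:30–16:15.
Windows ≥ 45 min: 15:30–16:15.

15:30–16:15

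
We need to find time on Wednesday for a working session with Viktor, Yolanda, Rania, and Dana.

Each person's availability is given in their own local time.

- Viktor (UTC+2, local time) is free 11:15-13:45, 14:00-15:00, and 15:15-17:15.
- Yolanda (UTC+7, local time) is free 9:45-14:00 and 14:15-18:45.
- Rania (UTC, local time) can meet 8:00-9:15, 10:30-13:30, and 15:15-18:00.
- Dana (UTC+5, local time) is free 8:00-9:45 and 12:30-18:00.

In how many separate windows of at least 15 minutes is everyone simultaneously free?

1

Viktor → UTC: 09:15–11:45, 12:00–13:00, 13:15–15:15.
Yolanda → UTC: 02:45–07:00, 07:15–11:45.
Rania → UTC: 08:00–09:15, 10:30–13:30, 15:15–18:00.
Dana → UTC: 03:00–04:45, 07:30–13:00.
Viktor ∩ Yolanda: 09:15–11:45.
Viktor ∩ Yolanda ∩ Rania: 10:30–11:45.
Viktor ∩ Yolanda ∩ Rania ∩ Dana: 10:30–11:45.
Windows ≥ 15 min: 10:30–11:45.
That's 1 window.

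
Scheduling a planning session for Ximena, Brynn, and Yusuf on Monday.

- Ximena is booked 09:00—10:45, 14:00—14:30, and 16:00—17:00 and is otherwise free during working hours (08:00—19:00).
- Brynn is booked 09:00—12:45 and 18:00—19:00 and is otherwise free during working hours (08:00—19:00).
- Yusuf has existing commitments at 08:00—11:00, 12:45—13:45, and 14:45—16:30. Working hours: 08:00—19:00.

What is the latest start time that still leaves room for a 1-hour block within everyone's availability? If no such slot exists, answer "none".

Ximena free within 08:00–19:00: 08:00–09:00, 10:45–14:00, 14:30–16:00, 17:00–19:00.
Brynn free within 08:00–19:00: 08:00–09:00, 12:45–18:00.
Yusuf free within 08:00–19:00: 11:00–12:45, 13:45–14:45, 16:30–19:00.
Ximena ∩ Brynn: 08:00–09:00, 12:45–14:00, 14:30–16:00, 17:00–18:00.
Ximena ∩ Brynn ∩ Yusuf: 13:45–14:00, 14:30–14:45, 17:00–18:00.
Windows ≥ 60 min: 17:00–18:00.
Latest start in the last window 17:00–18:00 is 18:00 − 60 min = 17:00.

17:00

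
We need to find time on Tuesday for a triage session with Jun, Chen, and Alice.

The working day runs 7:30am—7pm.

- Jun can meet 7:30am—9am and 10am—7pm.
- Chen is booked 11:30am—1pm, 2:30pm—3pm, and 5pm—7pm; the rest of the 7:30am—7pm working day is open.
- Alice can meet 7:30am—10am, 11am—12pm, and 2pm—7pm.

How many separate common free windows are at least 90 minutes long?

Chen free within 07:30–19:00: 07:30–11:30, 13:00–14:30, 15:00–17:00.
Jun ∩ Chen: 07:30–09:00, 10:00–11:30, 13:00–14:30, 15:00–17:00.
Jun ∩ Chen ∩ Alice: 07:30–09:00, 11:00–11:30, 14:00–14:30, 15:00–17:00.
Windows ≥ 90 min: 07:30–09:00, 15:00–17:00.
That's 2 windows.

2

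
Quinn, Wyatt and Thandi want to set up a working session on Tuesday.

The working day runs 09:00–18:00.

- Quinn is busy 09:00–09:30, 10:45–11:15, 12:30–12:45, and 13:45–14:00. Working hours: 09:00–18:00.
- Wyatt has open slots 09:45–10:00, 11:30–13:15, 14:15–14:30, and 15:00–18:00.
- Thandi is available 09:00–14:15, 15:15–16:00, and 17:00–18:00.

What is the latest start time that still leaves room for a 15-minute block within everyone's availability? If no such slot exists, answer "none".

Quinn free within 09:00–18:00: 09:30–10:45, 11:15–12:30, 12:45–13:45, 14:00–18:00.
Quinn ∩ Wyatt: 09:45–10:00, 11:30–12:30, 12:45–13:15, 14:15–14:30, 15:00–18:00.
Quinn ∩ Wyatt ∩ Thandi: 09:45–10:00, 11:30–12:30, 12:45–13:15, 15:15–16:00, 17:00–18:00.
Windows ≥ 15 min: 09:45–10:00, 11:30–12:30, 12:45–13:15, 15:15–16:00, 17:00–18:00.
Latest start in the last window 17:00–18:00 is 18:00 − 15 min = 17:45.

17:45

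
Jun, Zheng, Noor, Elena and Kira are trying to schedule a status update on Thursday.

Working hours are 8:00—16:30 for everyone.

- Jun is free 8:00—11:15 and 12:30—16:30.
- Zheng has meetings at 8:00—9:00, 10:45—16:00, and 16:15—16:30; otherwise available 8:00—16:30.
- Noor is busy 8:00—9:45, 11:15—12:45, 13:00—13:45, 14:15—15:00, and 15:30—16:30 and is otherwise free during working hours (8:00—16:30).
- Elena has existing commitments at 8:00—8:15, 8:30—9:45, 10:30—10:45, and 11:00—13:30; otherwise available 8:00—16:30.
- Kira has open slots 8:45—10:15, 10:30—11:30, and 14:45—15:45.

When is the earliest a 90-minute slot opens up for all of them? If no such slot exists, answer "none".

Zheng free within 08:00–16:30: 09:00–10:45, 16:00–16:15.
Noor free within 08:00–16:30: 09:45–11:15, 12:45–13:00, 13:45–14:15, 15:00–15:30.
Elena free within 08:00–16:30: 08:15–08:30, 09:45–10:30, 10:45–11:00, 13:30–16:30.
Jun ∩ Zheng: 09:00–10:45, 16:00–16:15.
Jun ∩ Zheng ∩ Noor: 09:45–10:45.
Jun ∩ Zheng ∩ Noor ∩ Elena: 09:45–10:30.
Jun ∩ Zheng ∩ Noor ∩ Elena ∩ Kira: 09:45–10:15.
Windows ≥ 90 min: (none).

none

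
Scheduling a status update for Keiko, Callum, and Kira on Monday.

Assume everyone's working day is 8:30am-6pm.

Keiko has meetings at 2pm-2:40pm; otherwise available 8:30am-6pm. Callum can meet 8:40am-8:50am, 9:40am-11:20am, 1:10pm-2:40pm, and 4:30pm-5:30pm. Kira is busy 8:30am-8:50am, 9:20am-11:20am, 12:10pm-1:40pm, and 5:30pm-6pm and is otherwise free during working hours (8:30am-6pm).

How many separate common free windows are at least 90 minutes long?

Keiko free within 08:30–18:00: 08:30–14:00, 14:40–18:00.
Kira free within 08:30–18:00: 08:50–09:20, 11:20–12:10, 13:40–17:30.
Keiko ∩ Callum: 08:40–08:50, 09:40–11:20, 13:10–14:00, 16:30–17:30.
Keiko ∩ Callum ∩ Kira: 13:40–14:00, 16:30–17:30.
Windows ≥ 90 min: (none).
That's 0 windows.

0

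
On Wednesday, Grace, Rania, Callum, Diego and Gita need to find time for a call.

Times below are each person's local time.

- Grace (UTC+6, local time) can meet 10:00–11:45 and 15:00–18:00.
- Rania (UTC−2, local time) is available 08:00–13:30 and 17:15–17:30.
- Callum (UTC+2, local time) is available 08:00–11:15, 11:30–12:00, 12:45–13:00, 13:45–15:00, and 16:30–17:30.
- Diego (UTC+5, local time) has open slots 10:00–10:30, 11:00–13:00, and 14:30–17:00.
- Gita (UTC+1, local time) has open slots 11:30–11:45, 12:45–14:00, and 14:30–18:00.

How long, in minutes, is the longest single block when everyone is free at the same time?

Grace → UTC: 04:00–05:45, 09:00–12:00.
Rania → UTC: 10:00–15:30, 19:15–19:30.
Callum → UTC: 06:00–09:15, 09:30–10:00, 10:45–11:00, 11:45–13:00, 14:30–15:30.
Diego → UTC: 05:00–05:30, 06:00–08:00, 09:30–12:00.
Gita → UTC: 10:30–10:45, 11:45–13:00, 13:30–17:00.
Grace ∩ Rania: 10:00–12:00.
Grace ∩ Rania ∩ Callum: 10:45–11:00, 11:45–12:00.
Grace ∩ Rania ∩ Callum ∩ Diego: 10:45–11:00, 11:45–12:00.
Grace ∩ Rania ∩ Callum ∩ Diego ∩ Gita: 11:45–12:00.
Single common window of 15 minutes.

15 minutes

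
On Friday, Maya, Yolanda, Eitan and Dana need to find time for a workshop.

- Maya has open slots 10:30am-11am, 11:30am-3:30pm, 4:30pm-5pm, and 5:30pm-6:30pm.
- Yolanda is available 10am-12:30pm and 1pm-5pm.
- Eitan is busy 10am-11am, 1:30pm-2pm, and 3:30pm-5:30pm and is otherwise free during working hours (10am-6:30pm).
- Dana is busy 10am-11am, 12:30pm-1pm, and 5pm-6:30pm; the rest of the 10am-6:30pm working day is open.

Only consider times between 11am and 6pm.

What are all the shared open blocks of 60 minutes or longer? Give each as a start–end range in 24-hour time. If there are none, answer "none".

11:30–12:30, 14:00–15:30

Eitan free within 10:00–18:30: 11:00–13:30, 14:00–15:30, 17:30–18:30.
Dana free within 10:00–18:30: 11:00–12:30, 13:00–17:00.
Maya ∩ Yolanda: 10:30–11:00, 11:30–12:30, 13:00–15:30, 16:30–17:00.
Maya ∩ Yolanda ∩ Eitan: 11:30–12:30, 13:00–13:30, 14:00–15:30.
Maya ∩ Yolanda ∩ Eitan ∩ Dana: 11:30–12:30, 13:00–13:30, 14:00–15:30.
Restricted to 11:00–18:00: 11:30–12:30, 13:00–13:30, 14:00–15:30.
Windows ≥ 60 min: 11:30–12:30, 14:00–15:30.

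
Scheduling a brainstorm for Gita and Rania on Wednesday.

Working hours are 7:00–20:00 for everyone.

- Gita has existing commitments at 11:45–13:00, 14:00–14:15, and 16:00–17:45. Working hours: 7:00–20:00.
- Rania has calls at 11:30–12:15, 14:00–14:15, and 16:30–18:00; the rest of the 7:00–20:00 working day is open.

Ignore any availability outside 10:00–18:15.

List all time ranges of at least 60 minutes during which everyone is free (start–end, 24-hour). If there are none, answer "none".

10:00–11:30, 13:00–14:00, 14:15–16:00

Gita free within 07:00–20:00: 07:00–11:45, 13:00–14:00, 14:15–16:00, 17:45–20:00.
Rania free within 07:00–20:00: 07:00–11:30, 12:15–14:00, 14:15–16:30, 18:00–20:00.
Gita ∩ Rania: 07:00–11:30, 13:00–14:00, 14:15–16:00, 18:00–20:00.
Restricted to 10:00–18:15: 10:00–11:30, 13:00–14:00, 14:15–16:00, 18:00–18:15.
Windows ≥ 60 min: 10:00–11:30, 13:00–14:00, 14:15–16:00.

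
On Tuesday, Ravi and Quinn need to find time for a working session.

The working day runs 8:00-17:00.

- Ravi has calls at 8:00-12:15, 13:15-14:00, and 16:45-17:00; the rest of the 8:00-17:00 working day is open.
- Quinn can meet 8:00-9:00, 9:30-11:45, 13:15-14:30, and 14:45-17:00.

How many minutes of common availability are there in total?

150 minutes

Ravi free within 08:00–17:00: 12:15–13:15, 14:00–16:45.
Ravi ∩ Quinn: 14:00–14:30, 14:45–16:45.
Total common minutes: 30 + 120 = 150.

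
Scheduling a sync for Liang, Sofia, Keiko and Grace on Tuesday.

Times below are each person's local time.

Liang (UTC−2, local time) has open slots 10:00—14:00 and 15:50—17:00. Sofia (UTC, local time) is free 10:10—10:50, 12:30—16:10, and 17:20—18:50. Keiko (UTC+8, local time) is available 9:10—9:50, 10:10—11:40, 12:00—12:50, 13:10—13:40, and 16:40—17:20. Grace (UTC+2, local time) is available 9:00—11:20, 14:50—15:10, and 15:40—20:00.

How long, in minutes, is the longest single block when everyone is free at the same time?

0 minutes

Liang → UTC: 12:00–16:00, 17:50–19:00.
Sofia → UTC: 10:10–10:50, 12:30–16:10, 17:20–18:50.
Keiko → UTC: 01:10–01:50, 02:10–03:40, 04:00–04:50, 05:10–05:40, 08:40–09:20.
Grace → UTC: 07:00–09:20, 12:50–13:10, 13:40–18:00.
Liang ∩ Sofia: 12:30–16:00, 17:50–18:50.
Liang ∩ Sofia ∩ Keiko: (none).
Liang ∩ Sofia ∩ Keiko ∩ Grace: (none).
No common window.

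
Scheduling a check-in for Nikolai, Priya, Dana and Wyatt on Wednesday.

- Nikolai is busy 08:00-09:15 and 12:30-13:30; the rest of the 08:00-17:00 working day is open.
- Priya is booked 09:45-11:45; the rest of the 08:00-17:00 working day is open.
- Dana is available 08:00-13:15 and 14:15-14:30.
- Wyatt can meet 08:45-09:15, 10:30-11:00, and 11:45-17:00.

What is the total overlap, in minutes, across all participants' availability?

60 minutes

Nikolai free within 08:00–17:00: 09:15–12:30, 13:30–17:00.
Priya free within 08:00–17:00: 08:00–09:45, 11:45–17:00.
Nikolai ∩ Priya: 09:15–09:45, 11:45–12:30, 13:30–17:00.
Nikolai ∩ Priya ∩ Dana: 09:15–09:45, 11:45–12:30, 14:15–14:30.
Nikolai ∩ Priya ∩ Dana ∩ Wyatt: 11:45–12:30, 14:15–14:30.
Total common minutes: 45 + 15 = 60.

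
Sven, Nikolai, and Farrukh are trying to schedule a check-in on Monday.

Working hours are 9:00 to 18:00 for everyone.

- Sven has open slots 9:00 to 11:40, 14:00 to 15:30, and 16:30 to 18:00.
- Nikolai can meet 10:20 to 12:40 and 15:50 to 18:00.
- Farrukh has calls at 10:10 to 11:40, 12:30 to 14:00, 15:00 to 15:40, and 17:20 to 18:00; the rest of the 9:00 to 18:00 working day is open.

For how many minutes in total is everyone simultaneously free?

50 minutes

Farrukh free within 09:00–18:00: 09:00–10:10, 11:40–12:30, 14:00–15:00, 15:40–17:20.
Sven ∩ Nikolai: 10:20–11:40, 16:30–18:00.
Sven ∩ Nikolai ∩ Farrukh: 16:30–17:20.
Total common minutes: 50.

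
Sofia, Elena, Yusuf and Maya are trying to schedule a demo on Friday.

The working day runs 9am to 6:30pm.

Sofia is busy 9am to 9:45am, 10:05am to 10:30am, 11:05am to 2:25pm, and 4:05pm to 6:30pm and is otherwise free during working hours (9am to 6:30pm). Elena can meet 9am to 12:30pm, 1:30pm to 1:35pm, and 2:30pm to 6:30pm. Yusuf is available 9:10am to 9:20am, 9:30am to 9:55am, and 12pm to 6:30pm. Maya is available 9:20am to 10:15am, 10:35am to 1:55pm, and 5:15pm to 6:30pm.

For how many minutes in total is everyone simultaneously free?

Sofia free within 09:00–18:30: 09:45–10:05, 10:30–11:05, 14:25–16:05.
Sofia ∩ Elena: 09:45–10:05, 10:30–11:05, 14:30–16:05.
Sofia ∩ Elena ∩ Yusuf: 09:45–09:55, 14:30–16:05.
Sofia ∩ Elena ∩ Yusuf ∩ Maya: 09:45–09:55.
Total common minutes: 10.

10 minutes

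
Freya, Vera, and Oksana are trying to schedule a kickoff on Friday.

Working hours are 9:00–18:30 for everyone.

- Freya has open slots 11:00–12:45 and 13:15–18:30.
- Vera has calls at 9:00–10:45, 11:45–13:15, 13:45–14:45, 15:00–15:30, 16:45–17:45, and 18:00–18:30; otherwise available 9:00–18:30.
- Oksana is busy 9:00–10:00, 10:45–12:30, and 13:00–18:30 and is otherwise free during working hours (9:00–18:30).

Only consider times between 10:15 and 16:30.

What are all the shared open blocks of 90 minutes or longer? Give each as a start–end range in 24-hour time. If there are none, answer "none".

Vera free within 09:00–18:30: 10:45–11:45, 13:15–13:45, 14:45–15:00, 15:30–16:45, 17:45–18:00.
Oksana free within 09:00–18:30: 10:00–10:45, 12:30–13:00.
Freya ∩ Vera: 11:00–11:45, 13:15–13:45, 14:45–15:00, 15:30–16:45, 17:45–18:00.
Freya ∩ Vera ∩ Oksana: (none).
Restricted to 10:15–16:30: (none).
Windows ≥ 90 min: (none).

none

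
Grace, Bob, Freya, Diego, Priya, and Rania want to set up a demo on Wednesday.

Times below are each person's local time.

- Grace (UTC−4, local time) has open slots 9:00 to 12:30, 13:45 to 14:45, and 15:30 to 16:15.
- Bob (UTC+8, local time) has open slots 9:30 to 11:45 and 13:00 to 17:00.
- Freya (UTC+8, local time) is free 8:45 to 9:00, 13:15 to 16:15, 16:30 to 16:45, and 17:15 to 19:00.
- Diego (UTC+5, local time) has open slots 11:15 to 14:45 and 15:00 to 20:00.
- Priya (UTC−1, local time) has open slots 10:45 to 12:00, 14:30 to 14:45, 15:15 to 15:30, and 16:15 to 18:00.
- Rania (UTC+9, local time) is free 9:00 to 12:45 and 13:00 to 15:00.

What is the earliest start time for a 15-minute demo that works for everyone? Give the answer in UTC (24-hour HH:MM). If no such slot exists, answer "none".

Grace → UTC: 13:00–16:30, 17:45–18:45, 19:30–20:15.
Bob → UTC: 01:30–03:45, 05:00–09:00.
Freya → UTC: 00:45–01:00, 05:15–08:15, 08:30–08:45, 09:15–11:00.
Diego → UTC: 06:15–09:45, 10:00–15:00.
Priya → UTC: 11:45–13:00, 15:30–15:45, 16:15–16:30, 17:15–19:00.
Rania → UTC: 00:00–03:45, 04:00–06:00.
Grace ∩ Bob: (none).
Grace ∩ Bob ∩ Freya: (none).
Grace ∩ Bob ∩ Freya ∩ Diego: (none).
Grace ∩ Bob ∩ Freya ∩ Diego ∩ Priya: (none).
Grace ∩ Bob ∩ Freya ∩ Diego ∩ Priya ∩ Rania: (none).
Windows ≥ 15 min: (none).

none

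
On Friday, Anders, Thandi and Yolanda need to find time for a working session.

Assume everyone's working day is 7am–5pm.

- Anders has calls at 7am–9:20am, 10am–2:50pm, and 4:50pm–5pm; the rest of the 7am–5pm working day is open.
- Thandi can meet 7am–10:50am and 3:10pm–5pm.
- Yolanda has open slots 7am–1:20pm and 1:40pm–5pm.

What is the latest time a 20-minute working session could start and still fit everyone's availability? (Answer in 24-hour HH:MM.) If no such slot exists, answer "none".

Anders free within 07:00–17:00: 09:20–10:00, 14:50–16:50.
Anders ∩ Thandi: 09:20–10:00, 15:10–16:50.
Anders ∩ Thandi ∩ Yolanda: 09:20–10:00, 15:10–16:50.
Windows ≥ 20 min: 09:20–10:00, 15:10–16:50.
Latest start in the last window 15:10–16:50 is 16:50 − 20 min = 16:30.

16:30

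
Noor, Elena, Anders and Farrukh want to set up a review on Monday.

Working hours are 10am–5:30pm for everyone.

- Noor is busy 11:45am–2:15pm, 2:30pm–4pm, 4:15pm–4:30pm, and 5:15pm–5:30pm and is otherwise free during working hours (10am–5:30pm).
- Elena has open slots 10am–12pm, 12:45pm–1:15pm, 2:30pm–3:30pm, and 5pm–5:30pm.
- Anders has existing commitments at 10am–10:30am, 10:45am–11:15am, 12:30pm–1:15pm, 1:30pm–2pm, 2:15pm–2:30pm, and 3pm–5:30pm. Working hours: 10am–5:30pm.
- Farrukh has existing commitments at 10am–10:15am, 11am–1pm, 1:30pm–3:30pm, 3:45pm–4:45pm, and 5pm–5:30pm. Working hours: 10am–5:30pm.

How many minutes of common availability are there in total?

Noor free within 10:00–17:30: 10:00–11:45, 14:15–14:30, 16:00–16:15, 16:30–17:15.
Anders free within 10:00–17:30: 10:30–10:45, 11:15–12:30, 13:15–13:30, 14:00–14:15, 14:30–15:00.
Farrukh free within 10:00–17:30: 10:15–11:00, 13:00–13:30, 15:30–15:45, 16:45–17:00.
Noor ∩ Elena: 10:00–11:45, 17:00–17:15.
Noor ∩ Elena ∩ Anders: 10:30–10:45, 11:15–11:45.
Noor ∩ Elena ∩ Anders ∩ Farrukh: 10:30–10:45.
Total common minutes: 15.

15 minutes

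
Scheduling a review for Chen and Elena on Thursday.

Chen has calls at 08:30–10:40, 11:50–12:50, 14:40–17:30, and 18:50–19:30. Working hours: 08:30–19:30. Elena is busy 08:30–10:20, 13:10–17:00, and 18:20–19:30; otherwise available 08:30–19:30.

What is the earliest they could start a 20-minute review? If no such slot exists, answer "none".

10:40

Chen free within 08:30–19:30: 10:40–11:50, 12:50–14:40, 17:30–18:50.
Elena free within 08:30–19:30: 10:20–13:10, 17:00–18:20.
Chen ∩ Elena: 10:40–11:50, 12:50–13:10, 17:30–18:20.
Windows ≥ 20 min: 10:40–11:50, 12:50–13:10, 17:30–18:20.
Earliest such window starts at 10:40.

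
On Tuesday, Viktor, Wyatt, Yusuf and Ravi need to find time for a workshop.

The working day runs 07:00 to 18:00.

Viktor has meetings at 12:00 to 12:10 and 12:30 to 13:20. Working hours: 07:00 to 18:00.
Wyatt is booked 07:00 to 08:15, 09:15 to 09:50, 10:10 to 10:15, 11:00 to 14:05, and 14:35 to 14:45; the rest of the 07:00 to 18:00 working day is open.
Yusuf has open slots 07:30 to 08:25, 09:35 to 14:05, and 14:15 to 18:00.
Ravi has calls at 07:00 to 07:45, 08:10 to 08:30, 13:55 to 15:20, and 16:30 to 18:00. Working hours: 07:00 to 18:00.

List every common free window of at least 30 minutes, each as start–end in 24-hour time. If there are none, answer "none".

10:15–11:00, 15:20–16:30

Viktor free within 07:00–18:00: 07:00–12:00, 12:10–12:30, 13:20–18:00.
Wyatt free within 07:00–18:00: 08:15–09:15, 09:50–10:10, 10:15–11:00, 14:05–14:35, 14:45–18:00.
Ravi free within 07:00–18:00: 07:45–08:10, 08:30–13:55, 15:20–16:30.
Viktor ∩ Wyatt: 08:15–09:15, 09:50–10:10, 10:15–11:00, 14:05–14:35, 14:45–18:00.
Viktor ∩ Wyatt ∩ Yusuf: 08:15–08:25, 09:50–10:10, 10:15–11:00, 14:15–14:35, 14:45–18:00.
Viktor ∩ Wyatt ∩ Yusuf ∩ Ravi: 09:50–10:10, 10:15–11:00, 15:20–16:30.
Windows ≥ 30 min: 10:15–11:00, 15:20–16:30.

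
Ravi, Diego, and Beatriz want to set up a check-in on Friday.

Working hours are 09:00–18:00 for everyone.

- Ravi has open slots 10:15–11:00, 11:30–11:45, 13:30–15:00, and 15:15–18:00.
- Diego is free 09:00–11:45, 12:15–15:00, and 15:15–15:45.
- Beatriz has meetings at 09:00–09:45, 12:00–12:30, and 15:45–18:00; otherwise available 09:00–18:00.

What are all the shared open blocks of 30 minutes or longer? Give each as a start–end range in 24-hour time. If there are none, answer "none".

Beatriz free within 09:00–18:00: 09:45–12:00, 12:30–15:45.
Ravi ∩ Diego: 10:15–11:00, 11:30–11:45, 13:30–15:00, 15:15–15:45.
Ravi ∩ Diego ∩ Beatriz: 10:15–11:00, 11:30–11:45, 13:30–15:00, 15:15–15:45.
Windows ≥ 30 min: 10:15–11:00, 13:30–15:00, 15:15–15:45.

10:15–11:00, 13:30–15:00, 15:15–15:45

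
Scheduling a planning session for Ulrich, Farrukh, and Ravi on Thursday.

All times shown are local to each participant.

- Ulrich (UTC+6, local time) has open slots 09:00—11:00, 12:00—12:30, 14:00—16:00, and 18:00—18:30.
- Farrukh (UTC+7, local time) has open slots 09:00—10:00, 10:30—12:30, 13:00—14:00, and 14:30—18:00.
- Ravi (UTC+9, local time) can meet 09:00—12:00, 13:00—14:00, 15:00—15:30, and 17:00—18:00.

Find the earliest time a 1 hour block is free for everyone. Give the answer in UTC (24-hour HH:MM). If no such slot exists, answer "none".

Ulrich → UTC: 03:00–05:00, 06:00–06:30, 08:00–10:00, 12:00–12:30.
Farrukh → UTC: 02:00–03:00, 03:30–05:30, 06:00–07:00, 07:30–11:00.
Ravi → UTC: 00:00–03:00, 04:00–05:00, 06:00–06:30, 08:00–09:00.
Ulrich ∩ Farrukh: 03:30–05:00, 06:00–06:30, 08:00–10:00.
Ulrich ∩ Farrukh ∩ Ravi: 04:00–05:00, 06:00–06:30, 08:00–09:00.
Windows ≥ 60 min: 04:00–05:00, 08:00–09:00.
Earliest such window starts at 04:00.

04:00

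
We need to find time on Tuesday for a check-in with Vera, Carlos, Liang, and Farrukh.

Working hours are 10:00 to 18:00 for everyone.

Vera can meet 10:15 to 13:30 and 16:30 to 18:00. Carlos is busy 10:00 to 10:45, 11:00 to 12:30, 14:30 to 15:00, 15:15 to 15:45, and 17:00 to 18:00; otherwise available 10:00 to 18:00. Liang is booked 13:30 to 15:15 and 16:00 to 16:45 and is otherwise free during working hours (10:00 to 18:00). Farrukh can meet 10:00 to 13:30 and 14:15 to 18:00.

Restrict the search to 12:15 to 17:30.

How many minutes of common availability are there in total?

Carlos free within 10:00–18:00: 10:45–11:00, 12:30–14:30, 15:00–15:15, 15:45–17:00.
Liang free within 10:00–18:00: 10:00–13:30, 15:15–16:00, 16:45–18:00.
Vera ∩ Carlos: 10:45–11:00, 12:30–13:30, 16:30–17:00.
Vera ∩ Carlos ∩ Liang: 10:45–11:00, 12:30–13:30, 16:45–17:00.
Vera ∩ Carlos ∩ Liang ∩ Farrukh: 10:45–11:00, 12:30–13:30, 16:45–17:00.
Restricted to 12:15–17:30: 12:30–13:30, 16:45–17:00.
Total common minutes: 60 + 15 = 75.

75 minutes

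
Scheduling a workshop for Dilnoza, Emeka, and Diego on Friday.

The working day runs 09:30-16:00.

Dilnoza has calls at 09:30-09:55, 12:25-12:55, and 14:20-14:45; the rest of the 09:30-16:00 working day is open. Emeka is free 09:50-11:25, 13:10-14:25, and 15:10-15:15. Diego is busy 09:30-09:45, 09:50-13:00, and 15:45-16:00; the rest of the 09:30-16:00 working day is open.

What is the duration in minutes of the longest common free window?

Dilnoza free within 09:30–16:00: 09:55–12:25, 12:55–14:20, 14:45–16:00.
Diego free within 09:30–16:00: 09:45–09:50, 13:00–15:45.
Dilnoza ∩ Emeka: 09:55–11:25, 13:10–14:20, 15:10–15:15.
Dilnoza ∩ Emeka ∩ Diego: 13:10–14:20, 15:10–15:15.
Common window lengths: 70, 5 min; longest is 70.

70 minutes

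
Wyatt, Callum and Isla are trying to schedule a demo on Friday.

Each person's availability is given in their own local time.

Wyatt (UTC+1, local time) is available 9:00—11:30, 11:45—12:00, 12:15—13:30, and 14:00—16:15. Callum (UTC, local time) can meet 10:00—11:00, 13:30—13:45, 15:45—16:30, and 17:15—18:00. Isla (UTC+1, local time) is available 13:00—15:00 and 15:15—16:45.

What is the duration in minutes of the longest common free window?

Wyatt → UTC: 08:00–10:30, 10:45–11:00, 11:15–12:30, 13:00–15:15.
Callum → UTC: 10:00–11:00, 13:30–13:45, 15:45–16:30, 17:15–18:00.
Isla → UTC: 12:00–14:00, 14:15–15:45.
Wyatt ∩ Callum: 10:00–10:30, 10:45–11:00, 13:30–13:45.
Wyatt ∩ Callum ∩ Isla: 13:30–13:45.
Single common window of 15 minutes.

15 minutes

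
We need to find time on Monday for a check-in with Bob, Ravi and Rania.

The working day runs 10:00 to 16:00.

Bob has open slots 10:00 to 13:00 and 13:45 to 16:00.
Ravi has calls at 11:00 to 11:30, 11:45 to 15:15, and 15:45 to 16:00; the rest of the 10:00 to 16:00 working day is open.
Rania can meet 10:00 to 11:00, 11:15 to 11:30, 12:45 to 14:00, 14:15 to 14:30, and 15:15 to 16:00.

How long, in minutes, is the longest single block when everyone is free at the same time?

60 minutes

Ravi free within 10:00–16:00: 10:00–11:00, 11:30–11:45, 15:15–15:45.
Bob ∩ Ravi: 10:00–11:00, 11:30–11:45, 15:15–15:45.
Bob ∩ Ravi ∩ Rania: 10:00–11:00, 15:15–15:45.
Common window lengths: 60, 30 min; longest is 60.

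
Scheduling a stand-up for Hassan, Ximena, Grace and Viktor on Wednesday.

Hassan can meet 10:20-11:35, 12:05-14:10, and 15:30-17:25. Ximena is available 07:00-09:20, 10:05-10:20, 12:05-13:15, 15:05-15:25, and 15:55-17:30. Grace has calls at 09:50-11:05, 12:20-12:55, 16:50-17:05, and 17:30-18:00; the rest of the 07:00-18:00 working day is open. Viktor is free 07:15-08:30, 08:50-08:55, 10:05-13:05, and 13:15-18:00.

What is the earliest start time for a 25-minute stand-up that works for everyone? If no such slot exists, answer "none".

15:55

Grace free within 07:00–18:00: 07:00–09:50, 11:05–12:20, 12:55–16:50, 17:05–17:30.
Hassan ∩ Ximena: 12:05–13:15, 15:55–17:25.
Hassan ∩ Ximena ∩ Grace: 12:05–12:20, 12:55–13:15, 15:55–16:50, 17:05–17:25.
Hassan ∩ Ximena ∩ Grace ∩ Viktor: 12:05–12:20, 12:55–13:05, 15:55–16:50, 17:05–17:25.
Windows ≥ 25 min: 15:55–16:50.
Earliest such window starts at 15:55.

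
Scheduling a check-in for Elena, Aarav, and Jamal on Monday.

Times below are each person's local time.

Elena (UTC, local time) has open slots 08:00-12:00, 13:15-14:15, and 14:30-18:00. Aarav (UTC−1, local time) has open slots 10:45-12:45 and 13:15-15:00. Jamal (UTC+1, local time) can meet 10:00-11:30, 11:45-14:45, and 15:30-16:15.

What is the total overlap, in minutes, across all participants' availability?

Elena → UTC: 08:00–12:00, 13:15–14:15, 14:30–18:00.
Aarav → UTC: 11:45–13:45, 14:15–16:00.
Jamal → UTC: 09:00–10:30, 10:45–13:45, 14:30–15:15.
Elena ∩ Aarav: 11:45–12:00, 13:15–13:45, 14:30–16:00.
Elena ∩ Aarav ∩ Jamal: 11:45–12:00, 13:15–13:45, 14:30–15:15.
Total common minutes: 15 + 30 + 45 = 90.

90 minutes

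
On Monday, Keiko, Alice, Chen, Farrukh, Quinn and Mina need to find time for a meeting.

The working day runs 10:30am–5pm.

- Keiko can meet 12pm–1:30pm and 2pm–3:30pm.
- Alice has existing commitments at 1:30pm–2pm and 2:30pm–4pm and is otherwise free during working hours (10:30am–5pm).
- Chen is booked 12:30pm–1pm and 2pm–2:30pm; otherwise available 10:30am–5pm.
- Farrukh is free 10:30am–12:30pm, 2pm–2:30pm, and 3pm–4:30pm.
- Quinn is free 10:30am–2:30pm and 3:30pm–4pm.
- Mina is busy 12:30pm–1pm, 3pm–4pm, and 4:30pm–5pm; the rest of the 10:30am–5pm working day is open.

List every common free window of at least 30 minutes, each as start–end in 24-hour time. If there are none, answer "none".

12:00–12:30

Alice free within 10:30–17:00: 10:30–13:30, 14:00–14:30, 16:00–17:00.
Chen free within 10:30–17:00: 10:30–12:30, 13:00–14:00, 14:30–17:00.
Mina free within 10:30–17:00: 10:30–12:30, 13:00–15:00, 16:00–16:30.
Keiko ∩ Alice: 12:00–13:30, 14:00–14:30.
Keiko ∩ Alice ∩ Chen: 12:00–12:30, 13:00–13:30.
Keiko ∩ Alice ∩ Chen ∩ Farrukh: 12:00–12:30.
Keiko ∩ Alice ∩ Chen ∩ Farrukh ∩ Quinn: 12:00–12:30.
Keiko ∩ Alice ∩ Chen ∩ Farrukh ∩ Quinn ∩ Mina: 12:00–12:30.
Windows ≥ 30 min: 12:00–12:30.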